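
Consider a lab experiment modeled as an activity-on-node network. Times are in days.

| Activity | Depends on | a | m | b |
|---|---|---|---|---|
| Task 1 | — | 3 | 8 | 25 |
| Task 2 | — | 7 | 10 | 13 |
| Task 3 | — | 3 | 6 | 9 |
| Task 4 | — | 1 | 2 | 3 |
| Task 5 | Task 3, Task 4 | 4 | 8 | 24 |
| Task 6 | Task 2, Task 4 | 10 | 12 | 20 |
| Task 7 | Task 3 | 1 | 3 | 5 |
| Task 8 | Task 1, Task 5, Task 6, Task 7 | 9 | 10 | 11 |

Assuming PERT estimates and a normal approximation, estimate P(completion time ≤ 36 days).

te_Task 1 = (3 + 4·8 + 25)/6 = 60/6 = 10; σ²_Task 1 = ((25−3)/6)² = 13.444
te_Task 2 = (7 + 4·10 + 13)/6 = 60/6 = 10; σ²_Task 2 = ((13−7)/6)² = 1.000
te_Task 3 = (3 + 4·6 + 9)/6 = 36/6 = 6; σ²_Task 3 = ((9−3)/6)² = 1.000
te_Task 4 = (1 + 4·2 + 3)/6 = 12/6 = 2; σ²_Task 4 = ((3−1)/6)² = 0.111
te_Task 5 = (4 + 4·8 + 24)/6 = 60/6 = 10; σ²_Task 5 = ((24−4)/6)² = 11.111
te_Task 6 = (10 + 4·12 + 20)/6 = 78/6 = 13; σ²_Task 6 = ((20−10)/6)² = 2.778
te_Task 7 = (1 + 4·3 + 5)/6 = 18/6 = 3; σ²_Task 7 = ((5−1)/6)² = 0.444
te_Task 8 = (9 + 4·10 + 11)/6 = 60/6 = 10; σ²_Task 8 = ((11−9)/6)² = 0.111

Forward pass:
ES_Task 1 = 0; EF_Task 1 = 10
ES_Task 2 = 0; EF_Task 2 = 10
ES_Task 3 = 0; EF_Task 3 = 6
ES_Task 4 = 0; EF_Task 4 = 2
ES_Task 5 = max(EF_Task 3=6, EF_Task 4=2) = 6; EF_Task 5 = 6+10 = 16
ES_Task 6 = max(EF_Task 2=10, EF_Task 4=2) = 10; EF_Task 6 = 10+13 = 23
ES_Task 7 = 6; EF_Task 7 = 6+3 = 9
ES_Task 8 = max(EF_Task 1=10, EF_Task 5=16, EF_Task 6=23, EF_Task 7=9) = 23; EF_Task 8 = 23+10 = 33
Expected project duration μ = 33 days. Critical path: Task 2 → Task 6 → Task 8.

Variance along critical path = 1.000 + 2.778 + 0.111 = 3.889; σ = √3.889 = 1.972 days.
Z = (36 − 33) / 1.972 = 1.521
P(T ≤ 36) = Φ(1.521) ≈ 0.936

0.936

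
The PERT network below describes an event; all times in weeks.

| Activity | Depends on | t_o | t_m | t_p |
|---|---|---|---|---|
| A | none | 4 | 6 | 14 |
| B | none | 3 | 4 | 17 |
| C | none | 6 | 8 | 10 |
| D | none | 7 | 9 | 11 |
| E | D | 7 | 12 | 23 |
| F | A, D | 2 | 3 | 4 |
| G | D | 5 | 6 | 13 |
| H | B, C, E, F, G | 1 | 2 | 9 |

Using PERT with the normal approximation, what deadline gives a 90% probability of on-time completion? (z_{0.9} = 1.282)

te_A = (4 + 4·6 + 14)/6 = 42/6 = 7; σ²_A = ((14−4)/6)² = 2.778
te_B = (3 + 4·4 + 17)/6 = 36/6 = 6; σ²_B = ((17−3)/6)² = 5.444
te_C = (6 + 4·8 + 10)/6 = 48/6 = 8; σ²_C = ((10−6)/6)² = 0.444
te_D = (7 + 4·9 + 11)/6 = 54/6 = 9; σ²_D = ((11−7)/6)² = 0.444
te_E = (7 + 4·12 + 23)/6 = 78/6 = 13; σ²_E = ((23−7)/6)² = 7.111
te_F = (2 + 4·3 + 4)/6 = 18/6 = 3; σ²_F = ((4−2)/6)² = 0.111
te_G = (5 + 4·6 + 13)/6 = 42/6 = 7; σ²_G = ((13−5)/6)² = 1.778
te_H = (1 + 4·2 + 9)/6 = 18/6 = 3; σ²_H = ((9−1)/6)² = 1.778

Forward pass:
ES_A = 0; EF_A = 7
ES_B = 0; EF_B = 6
ES_C = 0; EF_C = 8
ES_D = 0; EF_D = 9
ES_E = 9; EF_E = 9+13 = 22
ES_F = max(EF_A=7, EF_D=9) = 9; EF_F = 9+3 = 12
ES_G = 9; EF_G = 9+7 = 16
ES_H = max(EF_B=6, EF_C=8, EF_E=22, EF_F=12, EF_G=16) = 22; EF_H = 22+3 = 25
Expected project duration μ = 25 weeks. Critical path: D → E → H.

Variance along critical path = 0.444 + 7.111 + 1.778 = 9.333; σ = 3.055 weeks.
D = μ + z·σ = 25 + 1.282·3.055 = 28.9 weeks

28.9 weeks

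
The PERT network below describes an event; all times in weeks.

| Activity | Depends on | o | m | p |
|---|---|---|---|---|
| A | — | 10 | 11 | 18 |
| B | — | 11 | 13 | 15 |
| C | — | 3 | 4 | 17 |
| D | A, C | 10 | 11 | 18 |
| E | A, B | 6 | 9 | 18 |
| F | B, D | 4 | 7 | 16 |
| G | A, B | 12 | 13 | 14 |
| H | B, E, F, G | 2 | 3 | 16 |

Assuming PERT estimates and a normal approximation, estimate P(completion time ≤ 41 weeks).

0.866

te_A = (10 + 4·11 + 18)/6 = 72/6 = 12; σ²_A = ((18−10)/6)² = 1.778
te_B = (11 + 4·13 + 15)/6 = 78/6 = 13; σ²_B = ((15−11)/6)² = 0.444
te_C = (3 + 4·4 + 17)/6 = 36/6 = 6; σ²_C = ((17−3)/6)² = 5.444
te_D = (10 + 4·11 + 18)/6 = 72/6 = 12; σ²_D = ((18−10)/6)² = 1.778
te_E = (6 + 4·9 + 18)/6 = 60/6 = 10; σ²_E = ((18−6)/6)² = 4.000
te_F = (4 + 4·7 + 16)/6 = 48/6 = 8; σ²_F = ((16−4)/6)² = 4.000
te_G = (12 + 4·13 + 14)/6 = 78/6 = 13; σ²_G = ((14−12)/6)² = 0.111
te_H = (2 + 4·3 + 16)/6 = 30/6 = 5; σ²_H = ((16−2)/6)² = 5.444

Forward pass:
ES_A = 0; EF_A = 12
ES_B = 0; EF_B = 13
ES_C = 0; EF_C = 6
ES_D = max(EF_A=12, EF_C=6) = 12; EF_D = 12+12 = 24
ES_E = max(EF_A=12, EF_B=13) = 13; EF_E = 13+10 = 23
ES_F = max(EF_B=13, EF_D=24) = 24; EF_F = 24+8 = 32
ES_G = max(EF_A=12, EF_B=13) = 13; EF_G = 13+13 = 26
ES_H = max(EF_B=13, EF_E=23, EF_F=32, EF_G=26) = 32; EF_H = 32+5 = 37
Expected project duration μ = 37 weeks. Critical path: A → D → F → H.

Variance along critical path = 1.778 + 1.778 + 4.000 + 5.444 = 13.000; σ = √13.000 = 3.606 weeks.
Z = (41 − 37) / 3.606 = 1.109
P(T ≤ 41) = Φ(1.109) ≈ 0.866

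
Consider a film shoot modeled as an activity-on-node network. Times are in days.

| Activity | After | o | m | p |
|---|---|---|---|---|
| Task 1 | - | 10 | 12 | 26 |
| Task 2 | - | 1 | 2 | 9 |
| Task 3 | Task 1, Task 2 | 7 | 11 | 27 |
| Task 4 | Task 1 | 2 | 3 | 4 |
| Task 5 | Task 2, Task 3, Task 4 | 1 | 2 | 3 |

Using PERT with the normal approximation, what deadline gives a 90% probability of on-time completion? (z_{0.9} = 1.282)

te_Task 1 = (10 + 4·12 + 26)/6 = 84/6 = 14; σ²_Task 1 = ((26−10)/6)² = 7.111
te_Task 2 = (1 + 4·2 + 9)/6 = 18/6 = 3; σ²_Task 2 = ((9−1)/6)² = 1.778
te_Task 3 = (7 + 4·11 + 27)/6 = 78/6 = 13; σ²_Task 3 = ((27−7)/6)² = 11.111
te_Task 4 = (2 + 4·3 + 4)/6 = 18/6 = 3; σ²_Task 4 = ((4−2)/6)² = 0.111
te_Task 5 = (1 + 4·2 + 3)/6 = 12/6 = 2; σ²_Task 5 = ((3−1)/6)² = 0.111

Forward pass:
ES_Task 1 = 0; EF_Task 1 = 14
ES_Task 2 = 0; EF_Task 2 = 3
ES_Task 3 = max(EF_Task 1=14, EF_Task 2=3) = 14; EF_Task 3 = 14+13 = 27
ES_Task 4 = 14; EF_Task 4 = 14+3 = 17
ES_Task 5 = max(EF_Task 2=3, EF_Task 3=27, EF_Task 4=17) = 27; EF_Task 5 = 27+2 = 29
Expected project duration μ = 29 days. Critical path: Task 1 → Task 3 → Task 5.

Variance along critical path = 7.111 + 11.111 + 0.111 = 18.333; σ = 4.282 days.
D = μ + z·σ = 29 + 1.282·4.282 = 34.5 days

34.5 days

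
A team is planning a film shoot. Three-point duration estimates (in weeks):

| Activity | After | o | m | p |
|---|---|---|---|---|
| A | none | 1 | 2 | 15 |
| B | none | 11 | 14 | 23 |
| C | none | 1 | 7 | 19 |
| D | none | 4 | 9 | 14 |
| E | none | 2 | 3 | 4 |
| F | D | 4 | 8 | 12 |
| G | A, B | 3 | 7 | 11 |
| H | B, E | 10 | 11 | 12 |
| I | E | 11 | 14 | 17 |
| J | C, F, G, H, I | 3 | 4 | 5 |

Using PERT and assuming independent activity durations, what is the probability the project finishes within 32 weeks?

te_A = (1 + 4·2 + 15)/6 = 24/6 = 4; σ²_A = ((15−1)/6)² = 5.444
te_B = (11 + 4·14 + 23)/6 = 90/6 = 15; σ²_B = ((23−11)/6)² = 4.000
te_C = (1 + 4·7 + 19)/6 = 48/6 = 8; σ²_C = ((19−1)/6)² = 9.000
te_D = (4 + 4·9 + 14)/6 = 54/6 = 9; σ²_D = ((14−4)/6)² = 2.778
te_E = (2 + 4·3 + 4)/6 = 18/6 = 3; σ²_E = ((4−2)/6)² = 0.111
te_F = (4 + 4·8 + 12)/6 = 48/6 = 8; σ²_F = ((12−4)/6)² = 1.778
te_G = (3 + 4·7 + 11)/6 = 42/6 = 7; σ²_G = ((11−3)/6)² = 1.778
te_H = (10 + 4·11 + 12)/6 = 66/6 = 11; σ²_H = ((12−10)/6)² = 0.111
te_I = (11 + 4·14 + 17)/6 = 84/6 = 14; σ²_I = ((17−11)/6)² = 1.000
te_J = (3 + 4·4 + 5)/6 = 24/6 = 4; σ²_J = ((5−3)/6)² = 0.111

Forward pass:
ES_A = 0; EF_A = 4
ES_B = 0; EF_B = 15
ES_C = 0; EF_C = 8
ES_D = 0; EF_D = 9
ES_E = 0; EF_E = 3
ES_F = 9; EF_F = 9+8 = 17
ES_G = max(EF_A=4, EF_B=15) = 15; EF_G = 15+7 = 22
ES_H = max(EF_B=15, EF_E=3) = 15; EF_H = 15+11 = 26
ES_I = 3; EF_I = 3+14 = 17
ES_J = max(EF_C=8, EF_F=17, EF_G=22, EF_H=26, EF_I=17) = 26; EF_J = 26+4 = 30
Expected project duration μ = 30 weeks. Critical path: B → H → J.

Variance along critical path = 4.000 + 0.111 + 0.111 = 4.222; σ = √4.222 = 2.055 weeks.
Z = (32 − 30) / 2.055 = 0.973
P(T ≤ 32) = Φ(0.973) ≈ 0.835

0.835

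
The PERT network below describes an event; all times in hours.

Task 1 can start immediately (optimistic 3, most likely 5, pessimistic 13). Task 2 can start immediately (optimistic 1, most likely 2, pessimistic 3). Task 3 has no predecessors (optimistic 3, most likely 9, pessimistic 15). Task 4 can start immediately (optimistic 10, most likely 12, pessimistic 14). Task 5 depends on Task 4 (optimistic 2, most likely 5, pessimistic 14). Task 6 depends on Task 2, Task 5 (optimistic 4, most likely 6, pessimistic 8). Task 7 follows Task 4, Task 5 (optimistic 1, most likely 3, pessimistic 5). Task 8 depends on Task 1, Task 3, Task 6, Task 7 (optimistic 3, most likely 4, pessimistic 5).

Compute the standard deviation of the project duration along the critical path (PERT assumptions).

2.24 hours

te_Task 1 = (3 + 4·5 + 13)/6 = 36/6 = 6; σ²_Task 1 = ((13−3)/6)² = 2.778
te_Task 2 = (1 + 4·2 + 3)/6 = 12/6 = 2; σ²_Task 2 = ((3−1)/6)² = 0.111
te_Task 3 = (3 + 4·9 + 15)/6 = 54/6 = 9; σ²_Task 3 = ((15−3)/6)² = 4.000
te_Task 4 = (10 + 4·12 + 14)/6 = 72/6 = 12; σ²_Task 4 = ((14−10)/6)² = 0.444
te_Task 5 = (2 + 4·5 + 14)/6 = 36/6 = 6; σ²_Task 5 = ((14−2)/6)² = 4.000
te_Task 6 = (4 + 4·6 + 8)/6 = 36/6 = 6; σ²_Task 6 = ((8−4)/6)² = 0.444
te_Task 7 = (1 + 4·3 + 5)/6 = 18/6 = 3; σ²_Task 7 = ((5−1)/6)² = 0.444
te_Task 8 = (3 + 4·4 + 5)/6 = 24/6 = 4; σ²_Task 8 = ((5−3)/6)² = 0.111

Forward pass:
ES_Task 1 = 0; EF_Task 1 = 6
ES_Task 2 = 0; EF_Task 2 = 2
ES_Task 3 = 0; EF_Task 3 = 9
ES_Task 4 = 0; EF_Task 4 = 12
ES_Task 5 = 12; EF_Task 5 = 12+6 = 18
ES_Task 6 = max(EF_Task 2=2, EF_Task 5=18) = 18; EF_Task 6 = 18+6 = 24
ES_Task 7 = max(EF_Task 4=12, EF_Task 5=18) = 18; EF_Task 7 = 18+3 = 21
ES_Task 8 = max(EF_Task 1=6, EF_Task 3=9, EF_Task 6=24, EF_Task 7=21) = 24; EF_Task 8 = 24+4 = 28
Expected project duration μ = 28 hours. Critical path: Task 4 → Task 5 → Task 6 → Task 8.

Variance along critical path = 0.444 + 4.000 + 0.444 + 0.111 = 5.000
σ = √5.000 = 2.236 hours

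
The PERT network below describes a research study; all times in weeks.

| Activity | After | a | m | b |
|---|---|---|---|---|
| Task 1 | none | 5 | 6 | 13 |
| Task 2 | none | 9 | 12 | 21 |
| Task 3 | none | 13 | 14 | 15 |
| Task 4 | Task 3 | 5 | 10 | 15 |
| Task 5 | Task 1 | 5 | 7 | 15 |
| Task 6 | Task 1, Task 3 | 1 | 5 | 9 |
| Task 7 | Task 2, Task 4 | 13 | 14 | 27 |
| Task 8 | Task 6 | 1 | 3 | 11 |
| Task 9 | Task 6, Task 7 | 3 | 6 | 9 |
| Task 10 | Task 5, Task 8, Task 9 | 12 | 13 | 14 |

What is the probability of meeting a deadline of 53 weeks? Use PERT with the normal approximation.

te_Task 1 = (5 + 4·6 + 13)/6 = 42/6 = 7; σ²_Task 1 = ((13−5)/6)² = 1.778
te_Task 2 = (9 + 4·12 + 21)/6 = 78/6 = 13; σ²_Task 2 = ((21−9)/6)² = 4.000
te_Task 3 = (13 + 4·14 + 15)/6 = 84/6 = 14; σ²_Task 3 = ((15−13)/6)² = 0.111
te_Task 4 = (5 + 4·10 + 15)/6 = 60/6 = 10; σ²_Task 4 = ((15−5)/6)² = 2.778
te_Task 5 = (5 + 4·7 + 15)/6 = 48/6 = 8; σ²_Task 5 = ((15−5)/6)² = 2.778
te_Task 6 = (1 + 4·5 + 9)/6 = 30/6 = 5; σ²_Task 6 = ((9−1)/6)² = 1.778
te_Task 7 = (13 + 4·14 + 27)/6 = 96/6 = 16; σ²_Task 7 = ((27−13)/6)² = 5.444
te_Task 8 = (1 + 4·3 + 11)/6 = 24/6 = 4; σ²_Task 8 = ((11−1)/6)² = 2.778
te_Task 9 = (3 + 4·6 + 9)/6 = 36/6 = 6; σ²_Task 9 = ((9−3)/6)² = 1.000
te_Task 10 = (12 + 4·13 + 14)/6 = 78/6 = 13; σ²_Task 10 = ((14−12)/6)² = 0.111

Forward pass:
ES_Task 1 = 0; EF_Task 1 = 7
ES_Task 2 = 0; EF_Task 2 = 13
ES_Task 3 = 0; EF_Task 3 = 14
ES_Task 4 = 14; EF_Task 4 = 14+10 = 24
ES_Task 5 = 7; EF_Task 5 = 7+8 = 15
ES_Task 6 = max(EF_Task 1=7, EF_Task 3=14) = 14; EF_Task 6 = 14+5 = 19
ES_Task 7 = max(EF_Task 2=13, EF_Task 4=24) = 24; EF_Task 7 = 24+16 = 40
ES_Task 8 = 19; EF_Task 8 = 19+4 = 23
ES_Task 9 = max(EF_Task 6=19, EF_Task 7=40) = 40; EF_Task 9 = 40+6 = 46
ES_Task 10 = max(EF_Task 5=15, EF_Task 8=23, EF_Task 9=46) = 46; EF_Task 10 = 46+13 = 59
Expected project duration μ = 59 weeks. Critical path: Task 3 → Task 4 → Task 7 → Task 9 → Task 10.

Variance along critical path = 0.111 + 2.778 + 5.444 + 1.000 + 0.111 = 9.444; σ = √9.444 = 3.073 weeks.
Z = (53 − 59) / 3.073 = -1.952
P(T ≤ 53) = Φ(-1.952) ≈ 0.025

0.025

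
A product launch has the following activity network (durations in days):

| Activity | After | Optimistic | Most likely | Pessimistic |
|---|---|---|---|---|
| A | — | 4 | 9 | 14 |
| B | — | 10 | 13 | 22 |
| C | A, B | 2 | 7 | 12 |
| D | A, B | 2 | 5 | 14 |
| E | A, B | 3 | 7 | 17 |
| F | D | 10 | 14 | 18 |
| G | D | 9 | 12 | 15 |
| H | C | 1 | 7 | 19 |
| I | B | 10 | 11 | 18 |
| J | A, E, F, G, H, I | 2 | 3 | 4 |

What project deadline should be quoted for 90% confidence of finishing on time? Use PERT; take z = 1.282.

te_A = (4 + 4·9 + 14)/6 = 54/6 = 9; σ²_A = ((14−4)/6)² = 2.778
te_B = (10 + 4·13 + 22)/6 = 84/6 = 14; σ²_B = ((22−10)/6)² = 4.000
te_C = (2 + 4·7 + 12)/6 = 42/6 = 7; σ²_C = ((12−2)/6)² = 2.778
te_D = (2 + 4·5 + 14)/6 = 36/6 = 6; σ²_D = ((14−2)/6)² = 4.000
te_E = (3 + 4·7 + 17)/6 = 48/6 = 8; σ²_E = ((17−3)/6)² = 5.444
te_F = (10 + 4·14 + 18)/6 = 84/6 = 14; σ²_F = ((18−10)/6)² = 1.778
te_G = (9 + 4·12 + 15)/6 = 72/6 = 12; σ²_G = ((15−9)/6)² = 1.000
te_H = (1 + 4·7 + 19)/6 = 48/6 = 8; σ²_H = ((19−1)/6)² = 9.000
te_I = (10 + 4·11 + 18)/6 = 72/6 = 12; σ²_I = ((18−10)/6)² = 1.778
te_J = (2 + 4·3 + 4)/6 = 18/6 = 3; σ²_J = ((4−2)/6)² = 0.111

Forward pass:
ES_A = 0; EF_A = 9
ES_B = 0; EF_B = 14
ES_C = max(EF_A=9, EF_B=14) = 14; EF_C = 14+7 = 21
ES_D = max(EF_A=9, EF_B=14) = 14; EF_D = 14+6 = 20
ES_E = max(EF_A=9, EF_B=14) = 14; EF_E = 14+8 = 22
ES_F = 20; EF_F = 20+14 = 34
ES_G = 20; EF_G = 20+12 = 32
ES_H = 21; EF_H = 21+8 = 29
ES_I = 14; EF_I = 14+12 = 26
ES_J = max(EF_A=9, EF_E=22, EF_F=34, EF_G=32, EF_H=29, EF_I=26) = 34; EF_J = 34+3 = 37
Expected project duration μ = 37 days. Critical path: B → D → F → J.

Variance along critical path = 4.000 + 4.000 + 1.778 + 0.111 = 9.889; σ = 3.145 days.
D = μ + z·σ = 37 + 1.282·3.145 = 41.0 days

41.0 days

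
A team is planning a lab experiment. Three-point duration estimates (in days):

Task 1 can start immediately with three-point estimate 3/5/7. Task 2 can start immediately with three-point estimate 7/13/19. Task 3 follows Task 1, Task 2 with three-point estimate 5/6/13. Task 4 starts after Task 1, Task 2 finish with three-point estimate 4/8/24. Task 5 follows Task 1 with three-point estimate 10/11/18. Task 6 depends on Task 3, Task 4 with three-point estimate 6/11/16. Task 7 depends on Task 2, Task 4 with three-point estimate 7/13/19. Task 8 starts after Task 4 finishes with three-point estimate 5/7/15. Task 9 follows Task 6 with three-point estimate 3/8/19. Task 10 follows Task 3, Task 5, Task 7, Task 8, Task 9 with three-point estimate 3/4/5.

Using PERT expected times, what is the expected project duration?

te_Task 1 = (3 + 4·5 + 7)/6 = 30/6 = 5
te_Task 2 = (7 + 4·13 + 19)/6 = 78/6 = 13
te_Task 3 = (5 + 4·6 + 13)/6 = 42/6 = 7
te_Task 4 = (4 + 4·8 + 24)/6 = 60/6 = 10
te_Task 5 = (10 + 4·11 + 18)/6 = 72/6 = 12
te_Task 6 = (6 + 4·11 + 16)/6 = 66/6 = 11
te_Task 7 = (7 + 4·13 + 19)/6 = 78/6 = 13
te_Task 8 = (5 + 4·7 + 15)/6 = 48/6 = 8
te_Task 9 = (3 + 4·8 + 19)/6 = 54/6 = 9
te_Task 10 = (3 + 4·4 + 5)/6 = 24/6 = 4

Forward pass:
ES_Task 1 = 0; EF_Task 1 = 5
ES_Task 2 = 0; EF_Task 2 = 13
ES_Task 3 = max(EF_Task 1=5, EF_Task 2=13) = 13; EF_Task 3 = 13+7 = 20
ES_Task 4 = max(EF_Task 1=5, EF_Task 2=13) = 13; EF_Task 4 = 13+10 = 23
ES_Task 5 = 5; EF_Task 5 = 5+12 = 17
ES_Task 6 = max(EF_Task 3=20, EF_Task 4=23) = 23; EF_Task 6 = 23+11 = 34
ES_Task 7 = max(EF_Task 2=13, EF_Task 4=23) = 23; EF_Task 7 = 23+13 = 36
ES_Task 8 = 23; EF_Task 8 = 23+8 = 31
ES_Task 9 = 34; EF_Task 9 = 34+9 = 43
ES_Task 10 = max(EF_Task 3=20, EF_Task 5=17, EF_Task 7=36, EF_Task 8=31, EF_Task 9=43) = 43; EF_Task 10 = 43+4 = 47
Expected project duration μ = 47 days. Critical path: Task 2 → Task 4 → Task 6 → Task 9 → Task 10.

47 days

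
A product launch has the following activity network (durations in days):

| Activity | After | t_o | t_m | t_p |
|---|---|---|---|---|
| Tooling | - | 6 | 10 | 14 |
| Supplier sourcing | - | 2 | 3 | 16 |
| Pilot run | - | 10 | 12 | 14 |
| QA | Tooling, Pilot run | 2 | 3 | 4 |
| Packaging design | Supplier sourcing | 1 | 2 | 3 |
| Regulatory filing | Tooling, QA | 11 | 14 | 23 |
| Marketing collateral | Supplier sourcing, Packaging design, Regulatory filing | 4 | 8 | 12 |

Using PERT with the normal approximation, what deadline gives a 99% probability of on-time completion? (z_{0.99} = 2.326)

43.9 days

te_Tooling = (6 + 4·10 + 14)/6 = 60/6 = 10; σ²_Tooling = ((14−6)/6)² = 1.778
te_Supplier sourcing = (2 + 4·3 + 16)/6 = 30/6 = 5; σ²_Supplier sourcing = ((16−2)/6)² = 5.444
te_Pilot run = (10 + 4·12 + 14)/6 = 72/6 = 12; σ²_Pilot run = ((14−10)/6)² = 0.444
te_QA = (2 + 4·3 + 4)/6 = 18/6 = 3; σ²_QA = ((4−2)/6)² = 0.111
te_Packaging design = (1 + 4·2 + 3)/6 = 12/6 = 2; σ²_Packaging design = ((3−1)/6)² = 0.111
te_Regulatory filing = (11 + 4·14 + 23)/6 = 90/6 = 15; σ²_Regulatory filing = ((23−11)/6)² = 4.000
te_Marketing collateral = (4 + 4·8 + 12)/6 = 48/6 = 8; σ²_Marketing collateral = ((12−4)/6)² = 1.778

Forward pass:
ES_Tooling = 0; EF_Tooling = 10
ES_Supplier sourcing = 0; EF_Supplier sourcing = 5
ES_Pilot run = 0; EF_Pilot run = 12
ES_QA = max(EF_Tooling=10, EF_Pilot run=12) = 12; EF_QA = 12+3 = 15
ES_Packaging design = 5; EF_Packaging design = 5+2 = 7
ES_Regulatory filing = max(EF_Tooling=10, EF_QA=15) = 15; EF_Regulatory filing = 15+15 = 30
ES_Marketing collateral = max(EF_Supplier sourcing=5, EF_Packaging design=7, EF_Regulatory filing=30) = 30; EF_Marketing collateral = 30+8 = 38
Expected project duration μ = 38 days. Critical path: Pilot run → QA → Regulatory filing → Marketing collateral.

Variance along critical path = 0.444 + 0.111 + 4.000 + 1.778 = 6.333; σ = 2.517 days.
D = μ + z·σ = 38 + 2.326·2.517 = 43.9 days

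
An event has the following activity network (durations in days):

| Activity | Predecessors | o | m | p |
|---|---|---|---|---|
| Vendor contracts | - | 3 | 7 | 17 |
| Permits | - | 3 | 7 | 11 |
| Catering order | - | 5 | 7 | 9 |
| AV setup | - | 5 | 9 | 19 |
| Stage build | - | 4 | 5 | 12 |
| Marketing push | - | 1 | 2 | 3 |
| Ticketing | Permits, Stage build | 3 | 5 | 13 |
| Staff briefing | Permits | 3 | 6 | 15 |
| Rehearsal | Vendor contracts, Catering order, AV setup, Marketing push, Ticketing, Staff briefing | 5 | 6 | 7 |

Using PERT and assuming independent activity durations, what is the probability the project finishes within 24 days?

te_Vendor contracts = (3 + 4·7 + 17)/6 = 48/6 = 8; σ²_Vendor contracts = ((17−3)/6)² = 5.444
te_Permits = (3 + 4·7 + 11)/6 = 42/6 = 7; σ²_Permits = ((11−3)/6)² = 1.778
te_Catering order = (5 + 4·7 + 9)/6 = 42/6 = 7; σ²_Catering order = ((9−5)/6)² = 0.444
te_AV setup = (5 + 4·9 + 19)/6 = 60/6 = 10; σ²_AV setup = ((19−5)/6)² = 5.444
te_Stage build = (4 + 4·5 + 12)/6 = 36/6 = 6; σ²_Stage build = ((12−4)/6)² = 1.778
te_Marketing push = (1 + 4·2 + 3)/6 = 12/6 = 2; σ²_Marketing push = ((3−1)/6)² = 0.111
te_Ticketing = (3 + 4·5 + 13)/6 = 36/6 = 6; σ²_Ticketing = ((13−3)/6)² = 2.778
te_Staff briefing = (3 + 4·6 + 15)/6 = 42/6 = 7; σ²_Staff briefing = ((15−3)/6)² = 4.000
te_Rehearsal = (5 + 4·6 + 7)/6 = 36/6 = 6; σ²_Rehearsal = ((7−5)/6)² = 0.111

Forward pass:
ES_Vendor contracts = 0; EF_Vendor contracts = 8
ES_Permits = 0; EF_Permits = 7
ES_Catering order = 0; EF_Catering order = 7
ES_AV setup = 0; EF_AV setup = 10
ES_Stage build = 0; EF_Stage build = 6
ES_Marketing push = 0; EF_Marketing push = 2
ES_Ticketing = max(EF_Permits=7, EF_Stage build=6) = 7; EF_Ticketing = 7+6 = 13
ES_Staff briefing = 7; EF_Staff briefing = 7+7 = 14
ES_Rehearsal = max(EF_Vendor contracts=8, EF_Catering order=7, EF_AV setup=10, EF_Marketing push=2, EF_Ticketing=13, EF_Staff briefing=14) = 14; EF_Rehearsal = 14+6 = 20
Expected project duration μ = 20 days. Critical path: Permits → Staff briefing → Rehearsal.

Variance along critical path = 1.778 + 4.000 + 0.111 = 5.889; σ = √5.889 = 2.427 days.
Z = (24 − 20) / 2.427 = 1.648
P(T ≤ 24) = Φ(1.648) ≈ 0.950

0.950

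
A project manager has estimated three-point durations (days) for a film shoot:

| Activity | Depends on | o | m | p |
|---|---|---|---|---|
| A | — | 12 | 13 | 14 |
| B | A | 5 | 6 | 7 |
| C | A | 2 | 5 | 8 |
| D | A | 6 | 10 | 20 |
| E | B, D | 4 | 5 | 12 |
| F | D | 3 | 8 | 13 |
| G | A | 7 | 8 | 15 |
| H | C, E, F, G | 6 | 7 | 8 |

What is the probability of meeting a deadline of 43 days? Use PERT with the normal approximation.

te_A = (12 + 4·13 + 14)/6 = 78/6 = 13; σ²_A = ((14−12)/6)² = 0.111
te_B = (5 + 4·6 + 7)/6 = 36/6 = 6; σ²_B = ((7−5)/6)² = 0.111
te_C = (2 + 4·5 + 8)/6 = 30/6 = 5; σ²_C = ((8−2)/6)² = 1.000
te_D = (6 + 4·10 + 20)/6 = 66/6 = 11; σ²_D = ((20−6)/6)² = 5.444
te_E = (4 + 4·5 + 12)/6 = 36/6 = 6; σ²_E = ((12−4)/6)² = 1.778
te_F = (3 + 4·8 + 13)/6 = 48/6 = 8; σ²_F = ((13−3)/6)² = 2.778
te_G = (7 + 4·8 + 15)/6 = 54/6 = 9; σ²_G = ((15−7)/6)² = 1.778
te_H = (6 + 4·7 + 8)/6 = 42/6 = 7; σ²_H = ((8−6)/6)² = 0.111

Forward pass:
ES_A = 0; EF_A = 13
ES_B = 13; EF_B = 13+6 = 19
ES_C = 13; EF_C = 13+5 = 18
ES_D = 13; EF_D = 13+11 = 24
ES_E = max(EF_B=19, EF_D=24) = 24; EF_E = 24+6 = 30
ES_F = 24; EF_F = 24+8 = 32
ES_G = 13; EF_G = 13+9 = 22
ES_H = max(EF_C=18, EF_E=30, EF_F=32, EF_G=22) = 32; EF_H = 32+7 = 39
Expected project duration μ = 39 days. Critical path: A → D → F → H.

Variance along critical path = 0.111 + 5.444 + 2.778 + 0.111 = 8.444; σ = √8.444 = 2.906 days.
Z = (43 − 39) / 2.906 = 1.376
P(T ≤ 43) = Φ(1.376) ≈ 0.916

0.916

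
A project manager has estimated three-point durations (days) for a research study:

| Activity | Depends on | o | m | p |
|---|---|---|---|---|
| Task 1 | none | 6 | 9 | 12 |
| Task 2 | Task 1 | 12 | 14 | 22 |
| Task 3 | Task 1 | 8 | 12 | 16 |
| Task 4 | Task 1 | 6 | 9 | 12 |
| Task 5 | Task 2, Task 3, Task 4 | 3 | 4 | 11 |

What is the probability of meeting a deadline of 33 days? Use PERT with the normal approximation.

te_Task 1 = (6 + 4·9 + 12)/6 = 54/6 = 9; σ²_Task 1 = ((12−6)/6)² = 1.000
te_Task 2 = (12 + 4·14 + 22)/6 = 90/6 = 15; σ²_Task 2 = ((22−12)/6)² = 2.778
te_Task 3 = (8 + 4·12 + 16)/6 = 72/6 = 12; σ²_Task 3 = ((16−8)/6)² = 1.778
te_Task 4 = (6 + 4·9 + 12)/6 = 54/6 = 9; σ²_Task 4 = ((12−6)/6)² = 1.000
te_Task 5 = (3 + 4·4 + 11)/6 = 30/6 = 5; σ²_Task 5 = ((11−3)/6)² = 1.778

Forward pass:
ES_Task 1 = 0; EF_Task 1 = 9
ES_Task 2 = 9; EF_Task 2 = 9+15 = 24
ES_Task 3 = 9; EF_Task 3 = 9+12 = 21
ES_Task 4 = 9; EF_Task 4 = 9+9 = 18
ES_Task 5 = max(EF_Task 2=24, EF_Task 3=21, EF_Task 4=18) = 24; EF_Task 5 = 24+5 = 29
Expected project duration μ = 29 days. Critical path: Task 1 → Task 2 → Task 5.

Variance along critical path = 1.000 + 2.778 + 1.778 = 5.556; σ = √5.556 = 2.357 days.
Z = (33 − 29) / 2.357 = 1.697
P(T ≤ 33) = Φ(1.697) ≈ 0.955

0.955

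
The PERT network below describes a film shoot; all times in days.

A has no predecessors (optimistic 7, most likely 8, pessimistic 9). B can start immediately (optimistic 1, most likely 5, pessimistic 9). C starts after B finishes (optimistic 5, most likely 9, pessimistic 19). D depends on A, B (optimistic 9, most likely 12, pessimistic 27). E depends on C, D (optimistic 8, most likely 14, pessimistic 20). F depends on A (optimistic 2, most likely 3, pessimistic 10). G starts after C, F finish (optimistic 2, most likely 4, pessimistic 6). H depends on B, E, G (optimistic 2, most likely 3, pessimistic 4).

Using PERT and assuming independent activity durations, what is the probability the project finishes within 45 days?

0.951

te_A = (7 + 4·8 + 9)/6 = 48/6 = 8; σ²_A = ((9−7)/6)² = 0.111
te_B = (1 + 4·5 + 9)/6 = 30/6 = 5; σ²_B = ((9−1)/6)² = 1.778
te_C = (5 + 4·9 + 19)/6 = 60/6 = 10; σ²_C = ((19−5)/6)² = 5.444
te_D = (9 + 4·12 + 27)/6 = 84/6 = 14; σ²_D = ((27−9)/6)² = 9.000
te_E = (8 + 4·14 + 20)/6 = 84/6 = 14; σ²_E = ((20−8)/6)² = 4.000
te_F = (2 + 4·3 + 10)/6 = 24/6 = 4; σ²_F = ((10−2)/6)² = 1.778
te_G = (2 + 4·4 + 6)/6 = 24/6 = 4; σ²_G = ((6−2)/6)² = 0.444
te_H = (2 + 4·3 + 4)/6 = 18/6 = 3; σ²_H = ((4−2)/6)² = 0.111

Forward pass:
ES_A = 0; EF_A = 8
ES_B = 0; EF_B = 5
ES_C = 5; EF_C = 5+10 = 15
ES_D = max(EF_A=8, EF_B=5) = 8; EF_D = 8+14 = 22
ES_E = max(EF_C=15, EF_D=22) = 22; EF_E = 22+14 = 36
ES_F = 8; EF_F = 8+4 = 12
ES_G = max(EF_C=15, EF_F=12) = 15; EF_G = 15+4 = 19
ES_H = max(EF_B=5, EF_E=36, EF_G=19) = 36; EF_H = 36+3 = 39
Expected project duration μ = 39 days. Critical path: A → D → E → H.

Variance along critical path = 0.111 + 9.000 + 4.000 + 0.111 = 13.222; σ = √13.222 = 3.636 days.
Z = (45 − 39) / 3.636 = 1.650
P(T ≤ 45) = Φ(1.650) ≈ 0.951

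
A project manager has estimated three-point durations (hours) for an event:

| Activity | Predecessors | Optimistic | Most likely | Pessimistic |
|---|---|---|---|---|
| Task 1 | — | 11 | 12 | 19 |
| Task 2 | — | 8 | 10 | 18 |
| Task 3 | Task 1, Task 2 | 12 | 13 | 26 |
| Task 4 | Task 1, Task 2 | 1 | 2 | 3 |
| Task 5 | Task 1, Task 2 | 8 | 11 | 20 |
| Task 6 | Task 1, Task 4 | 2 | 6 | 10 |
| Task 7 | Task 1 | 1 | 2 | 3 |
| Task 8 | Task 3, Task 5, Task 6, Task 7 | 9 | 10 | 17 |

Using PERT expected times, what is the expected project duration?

39 hours

te_Task 1 = (11 + 4·12 + 19)/6 = 78/6 = 13
te_Task 2 = (8 + 4·10 + 18)/6 = 66/6 = 11
te_Task 3 = (12 + 4·13 + 26)/6 = 90/6 = 15
te_Task 4 = (1 + 4·2 + 3)/6 = 12/6 = 2
te_Task 5 = (8 + 4·11 + 20)/6 = 72/6 = 12
te_Task 6 = (2 + 4·6 + 10)/6 = 36/6 = 6
te_Task 7 = (1 + 4·2 + 3)/6 = 12/6 = 2
te_Task 8 = (9 + 4·10 + 17)/6 = 66/6 = 11

Forward pass:
ES_Task 1 = 0; EF_Task 1 = 13
ES_Task 2 = 0; EF_Task 2 = 11
ES_Task 3 = max(EF_Task 1=13, EF_Task 2=11) = 13; EF_Task 3 = 13+15 = 28
ES_Task 4 = max(EF_Task 1=13, EF_Task 2=11) = 13; EF_Task 4 = 13+2 = 15
ES_Task 5 = max(EF_Task 1=13, EF_Task 2=11) = 13; EF_Task 5 = 13+12 = 25
ES_Task 6 = max(EF_Task 1=13, EF_Task 4=15) = 15; EF_Task 6 = 15+6 = 21
ES_Task 7 = 13; EF_Task 7 = 13+2 = 15
ES_Task 8 = max(EF_Task 3=28, EF_Task 5=25, EF_Task 6=21, EF_Task 7=15) = 28; EF_Task 8 = 28+11 = 39
Expected project duration μ = 39 hours. Critical path: Task 1 → Task 3 → Task 8.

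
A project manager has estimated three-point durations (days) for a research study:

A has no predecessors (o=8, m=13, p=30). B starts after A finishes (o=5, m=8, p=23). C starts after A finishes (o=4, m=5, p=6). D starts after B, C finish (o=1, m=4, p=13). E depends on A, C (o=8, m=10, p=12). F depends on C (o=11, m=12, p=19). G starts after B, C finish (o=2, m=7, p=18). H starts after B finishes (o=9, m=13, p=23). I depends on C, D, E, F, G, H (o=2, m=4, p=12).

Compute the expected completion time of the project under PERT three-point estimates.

te_A = (8 + 4·13 + 30)/6 = 90/6 = 15
te_B = (5 + 4·8 + 23)/6 = 60/6 = 10
te_C = (4 + 4·5 + 6)/6 = 30/6 = 5
te_D = (1 + 4·4 + 13)/6 = 30/6 = 5
te_E = (8 + 4·10 + 12)/6 = 60/6 = 10
te_F = (11 + 4·12 + 19)/6 = 78/6 = 13
te_G = (2 + 4·7 + 18)/6 = 48/6 = 8
te_H = (9 + 4·13 + 23)/6 = 84/6 = 14
te_I = (2 + 4·4 + 12)/6 = 30/6 = 5

Forward pass:
ES_A = 0; EF_A = 15
ES_B = 15; EF_B = 15+10 = 25
ES_C = 15; EF_C = 15+5 = 20
ES_D = max(EF_B=25, EF_C=20) = 25; EF_D = 25+5 = 30
ES_E = max(EF_A=15, EF_C=20) = 20; EF_E = 20+10 = 30
ES_F = 20; EF_F = 20+13 = 33
ES_G = max(EF_B=25, EF_C=20) = 25; EF_G = 25+8 = 33
ES_H = 25; EF_H = 25+14 = 39
ES_I = max(EF_C=20, EF_D=30, EF_E=30, EF_F=33, EF_G=33, EF_H=39) = 39; EF_I = 39+5 = 44
Expected project duration μ = 44 days. Critical path: A → B → H → I.

44 days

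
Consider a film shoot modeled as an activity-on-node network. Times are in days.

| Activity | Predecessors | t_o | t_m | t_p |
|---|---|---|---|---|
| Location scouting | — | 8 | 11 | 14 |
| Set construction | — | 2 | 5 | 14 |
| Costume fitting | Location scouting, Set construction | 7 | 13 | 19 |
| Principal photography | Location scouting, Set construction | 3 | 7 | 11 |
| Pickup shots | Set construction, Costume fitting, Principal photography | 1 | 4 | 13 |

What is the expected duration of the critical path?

te_Location scouting = (8 + 4·11 + 14)/6 = 66/6 = 11
te_Set construction = (2 + 4·5 + 14)/6 = 36/6 = 6
te_Costume fitting = (7 + 4·13 + 19)/6 = 78/6 = 13
te_Principal photography = (3 + 4·7 + 11)/6 = 42/6 = 7
te_Pickup shots = (1 + 4·4 + 13)/6 = 30/6 = 5

Forward pass:
ES_Location scouting = 0; EF_Location scouting = 11
ES_Set construction = 0; EF_Set construction = 6
ES_Costume fitting = max(EF_Location scouting=11, EF_Set construction=6) = 11; EF_Costume fitting = 11+13 = 24
ES_Principal photography = max(EF_Location scouting=11, EF_Set construction=6) = 11; EF_Principal photography = 11+7 = 18
ES_Pickup shots = max(EF_Set construction=6, EF_Costume fitting=24, EF_Principal photography=18) = 24; EF_Pickup shots = 24+5 = 29
Expected project duration μ = 29 days. Critical path: Location scouting → Costume fitting → Pickup shots.

29 days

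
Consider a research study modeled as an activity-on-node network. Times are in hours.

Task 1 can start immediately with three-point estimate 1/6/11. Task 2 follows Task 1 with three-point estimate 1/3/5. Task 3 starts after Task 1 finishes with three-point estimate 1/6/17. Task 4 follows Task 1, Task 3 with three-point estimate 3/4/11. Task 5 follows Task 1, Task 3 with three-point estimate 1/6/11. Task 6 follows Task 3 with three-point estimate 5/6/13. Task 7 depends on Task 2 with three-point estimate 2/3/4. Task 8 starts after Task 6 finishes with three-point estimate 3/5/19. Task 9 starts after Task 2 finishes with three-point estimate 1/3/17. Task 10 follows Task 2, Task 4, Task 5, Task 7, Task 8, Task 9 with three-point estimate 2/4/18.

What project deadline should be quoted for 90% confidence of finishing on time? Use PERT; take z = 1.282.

39.5 hours

te_Task 1 = (1 + 4·6 + 11)/6 = 36/6 = 6; σ²_Task 1 = ((11−1)/6)² = 2.778
te_Task 2 = (1 + 4·3 + 5)/6 = 18/6 = 3; σ²_Task 2 = ((5−1)/6)² = 0.444
te_Task 3 = (1 + 4·6 + 17)/6 = 42/6 = 7; σ²_Task 3 = ((17−1)/6)² = 7.111
te_Task 4 = (3 + 4·4 + 11)/6 = 30/6 = 5; σ²_Task 4 = ((11−3)/6)² = 1.778
te_Task 5 = (1 + 4·6 + 11)/6 = 36/6 = 6; σ²_Task 5 = ((11−1)/6)² = 2.778
te_Task 6 = (5 + 4·6 + 13)/6 = 42/6 = 7; σ²_Task 6 = ((13−5)/6)² = 1.778
te_Task 7 = (2 + 4·3 + 4)/6 = 18/6 = 3; σ²_Task 7 = ((4−2)/6)² = 0.111
te_Task 8 = (3 + 4·5 + 19)/6 = 42/6 = 7; σ²_Task 8 = ((19−3)/6)² = 7.111
te_Task 9 = (1 + 4·3 + 17)/6 = 30/6 = 5; σ²_Task 9 = ((17−1)/6)² = 7.111
te_Task 10 = (2 + 4·4 + 18)/6 = 36/6 = 6; σ²_Task 10 = ((18−2)/6)² = 7.111

Forward pass:
ES_Task 1 = 0; EF_Task 1 = 6
ES_Task 2 = 6; EF_Task 2 = 6+3 = 9
ES_Task 3 = 6; EF_Task 3 = 6+7 = 13
ES_Task 4 = max(EF_Task 1=6, EF_Task 3=13) = 13; EF_Task 4 = 13+5 = 18
ES_Task 5 = max(EF_Task 1=6, EF_Task 3=13) = 13; EF_Task 5 = 13+6 = 19
ES_Task 6 = 13; EF_Task 6 = 13+7 = 20
ES_Task 7 = 9; EF_Task 7 = 9+3 = 12
ES_Task 8 = 20; EF_Task 8 = 20+7 = 27
ES_Task 9 = 9; EF_Task 9 = 9+5 = 14
ES_Task 10 = max(EF_Task 2=9, EF_Task 4=18, EF_Task 5=19, EF_Task 7=12, EF_Task 8=27, EF_Task 9=14) = 27; EF_Task 10 = 27+6 = 33
Expected project duration μ = 33 hours. Critical path: Task 1 → Task 3 → Task 6 → Task 8 → Task 10.

Variance along critical path = 2.778 + 7.111 + 1.778 + 7.111 + 7.111 = 25.889; σ = 5.088 hours.
D = μ + z·σ = 33 + 1.282·5.088 = 39.5 hours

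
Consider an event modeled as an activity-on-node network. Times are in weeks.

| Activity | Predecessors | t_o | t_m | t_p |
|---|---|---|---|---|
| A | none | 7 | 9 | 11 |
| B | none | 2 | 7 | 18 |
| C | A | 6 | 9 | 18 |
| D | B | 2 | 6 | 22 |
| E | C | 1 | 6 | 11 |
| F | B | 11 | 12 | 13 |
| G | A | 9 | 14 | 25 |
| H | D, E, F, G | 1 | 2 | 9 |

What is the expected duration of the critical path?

28 weeks

te_A = (7 + 4·9 + 11)/6 = 54/6 = 9
te_B = (2 + 4·7 + 18)/6 = 48/6 = 8
te_C = (6 + 4·9 + 18)/6 = 60/6 = 10
te_D = (2 + 4·6 + 22)/6 = 48/6 = 8
te_E = (1 + 4·6 + 11)/6 = 36/6 = 6
te_F = (11 + 4·12 + 13)/6 = 72/6 = 12
te_G = (9 + 4·14 + 25)/6 = 90/6 = 15
te_H = (1 + 4·2 + 9)/6 = 18/6 = 3

Forward pass:
ES_A = 0; EF_A = 9
ES_B = 0; EF_B = 8
ES_C = 9; EF_C = 9+10 = 19
ES_D = 8; EF_D = 8+8 = 16
ES_E = 19; EF_E = 19+6 = 25
ES_F = 8; EF_F = 8+12 = 20
ES_G = 9; EF_G = 9+15 = 24
ES_H = max(EF_D=16, EF_E=25, EF_F=20, EF_G=24) = 25; EF_H = 25+3 = 28
Expected project duration μ = 28 weeks. Critical path: A → C → E → H.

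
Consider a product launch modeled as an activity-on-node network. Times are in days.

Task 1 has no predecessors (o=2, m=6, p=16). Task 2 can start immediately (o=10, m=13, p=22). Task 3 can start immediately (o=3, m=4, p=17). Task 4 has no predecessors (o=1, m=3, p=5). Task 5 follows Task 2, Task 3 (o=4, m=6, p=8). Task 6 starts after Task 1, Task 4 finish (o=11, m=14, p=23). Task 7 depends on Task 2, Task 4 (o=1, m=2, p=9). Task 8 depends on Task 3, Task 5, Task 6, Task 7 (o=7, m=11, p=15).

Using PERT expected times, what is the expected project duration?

te_Task 1 = (2 + 4·6 + 16)/6 = 42/6 = 7
te_Task 2 = (10 + 4·13 + 22)/6 = 84/6 = 14
te_Task 3 = (3 + 4·4 + 17)/6 = 36/6 = 6
te_Task 4 = (1 + 4·3 + 5)/6 = 18/6 = 3
te_Task 5 = (4 + 4·6 + 8)/6 = 36/6 = 6
te_Task 6 = (11 + 4·14 + 23)/6 = 90/6 = 15
te_Task 7 = (1 + 4·2 + 9)/6 = 18/6 = 3
te_Task 8 = (7 + 4·11 + 15)/6 = 66/6 = 11

Forward pass:
ES_Task 1 = 0; EF_Task 1 = 7
ES_Task 2 = 0; EF_Task 2 = 14
ES_Task 3 = 0; EF_Task 3 = 6
ES_Task 4 = 0; EF_Task 4 = 3
ES_Task 5 = max(EF_Task 2=14, EF_Task 3=6) = 14; EF_Task 5 = 14+6 = 20
ES_Task 6 = max(EF_Task 1=7, EF_Task 4=3) = 7; EF_Task 6 = 7+15 = 22
ES_Task 7 = max(EF_Task 2=14, EF_Task 4=3) = 14; EF_Task 7 = 14+3 = 17
ES_Task 8 = max(EF_Task 3=6, EF_Task 5=20, EF_Task 6=22, EF_Task 7=17) = 22; EF_Task 8 = 22+11 = 33
Expected project duration μ = 33 days. Critical path: Task 1 → Task 6 → Task 8.

33 days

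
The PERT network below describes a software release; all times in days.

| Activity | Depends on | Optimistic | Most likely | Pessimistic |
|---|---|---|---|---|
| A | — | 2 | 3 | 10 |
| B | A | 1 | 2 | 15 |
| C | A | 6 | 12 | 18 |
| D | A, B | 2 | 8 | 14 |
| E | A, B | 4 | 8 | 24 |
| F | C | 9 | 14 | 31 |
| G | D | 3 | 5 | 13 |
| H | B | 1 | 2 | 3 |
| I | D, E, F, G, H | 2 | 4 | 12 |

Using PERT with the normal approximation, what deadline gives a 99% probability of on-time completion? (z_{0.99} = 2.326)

47.9 days

te_A = (2 + 4·3 + 10)/6 = 24/6 = 4; σ²_A = ((10−2)/6)² = 1.778
te_B = (1 + 4·2 + 15)/6 = 24/6 = 4; σ²_B = ((15−1)/6)² = 5.444
te_C = (6 + 4·12 + 18)/6 = 72/6 = 12; σ²_C = ((18−6)/6)² = 4.000
te_D = (2 + 4·8 + 14)/6 = 48/6 = 8; σ²_D = ((14−2)/6)² = 4.000
te_E = (4 + 4·8 + 24)/6 = 60/6 = 10; σ²_E = ((24−4)/6)² = 11.111
te_F = (9 + 4·14 + 31)/6 = 96/6 = 16; σ²_F = ((31−9)/6)² = 13.444
te_G = (3 + 4·5 + 13)/6 = 36/6 = 6; σ²_G = ((13−3)/6)² = 2.778
te_H = (1 + 4·2 + 3)/6 = 12/6 = 2; σ²_H = ((3−1)/6)² = 0.111
te_I = (2 + 4·4 + 12)/6 = 30/6 = 5; σ²_I = ((12−2)/6)² = 2.778

Forward pass:
ES_A = 0; EF_A = 4
ES_B = 4; EF_B = 4+4 = 8
ES_C = 4; EF_C = 4+12 = 16
ES_D = max(EF_A=4, EF_B=8) = 8; EF_D = 8+8 = 16
ES_E = max(EF_A=4, EF_B=8) = 8; EF_E = 8+10 = 18
ES_F = 16; EF_F = 16+16 = 32
ES_G = 16; EF_G = 16+6 = 22
ES_H = 8; EF_H = 8+2 = 10
ES_I = max(EF_D=16, EF_E=18, EF_F=32, EF_G=22, EF_H=10) = 32; EF_I = 32+5 = 37
Expected project duration μ = 37 days. Critical path: A → C → F → I.

Variance along critical path = 1.778 + 4.000 + 13.444 + 2.778 = 22.000; σ = 4.690 days.
D = μ + z·σ = 37 + 2.326·4.690 = 47.9 days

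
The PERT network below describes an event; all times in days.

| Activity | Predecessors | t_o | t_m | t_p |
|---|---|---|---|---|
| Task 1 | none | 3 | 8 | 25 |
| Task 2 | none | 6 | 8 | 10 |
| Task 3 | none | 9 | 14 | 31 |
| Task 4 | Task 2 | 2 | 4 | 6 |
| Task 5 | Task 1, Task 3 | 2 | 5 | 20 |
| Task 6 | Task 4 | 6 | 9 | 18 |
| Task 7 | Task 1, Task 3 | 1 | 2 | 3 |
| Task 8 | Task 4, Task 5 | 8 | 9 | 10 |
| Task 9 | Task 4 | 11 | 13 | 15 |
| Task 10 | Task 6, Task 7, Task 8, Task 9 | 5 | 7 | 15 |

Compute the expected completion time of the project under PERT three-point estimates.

40 days

te_Task 1 = (3 + 4·8 + 25)/6 = 60/6 = 10
te_Task 2 = (6 + 4·8 + 10)/6 = 48/6 = 8
te_Task 3 = (9 + 4·14 + 31)/6 = 96/6 = 16
te_Task 4 = (2 + 4·4 + 6)/6 = 24/6 = 4
te_Task 5 = (2 + 4·5 + 20)/6 = 42/6 = 7
te_Task 6 = (6 + 4·9 + 18)/6 = 60/6 = 10
te_Task 7 = (1 + 4·2 + 3)/6 = 12/6 = 2
te_Task 8 = (8 + 4·9 + 10)/6 = 54/6 = 9
te_Task 9 = (11 + 4·13 + 15)/6 = 78/6 = 13
te_Task 10 = (5 + 4·7 + 15)/6 = 48/6 = 8

Forward pass:
ES_Task 1 = 0; EF_Task 1 = 10
ES_Task 2 = 0; EF_Task 2 = 8
ES_Task 3 = 0; EF_Task 3 = 16
ES_Task 4 = 8; EF_Task 4 = 8+4 = 12
ES_Task 5 = max(EF_Task 1=10, EF_Task 3=16) = 16; EF_Task 5 = 16+7 = 23
ES_Task 6 = 12; EF_Task 6 = 12+10 = 22
ES_Task 7 = max(EF_Task 1=10, EF_Task 3=16) = 16; EF_Task 7 = 16+2 = 18
ES_Task 8 = max(EF_Task 4=12, EF_Task 5=23) = 23; EF_Task 8 = 23+9 = 32
ES_Task 9 = 12; EF_Task 9 = 12+13 = 25
ES_Task 10 = max(EF_Task 6=22, EF_Task 7=18, EF_Task 8=32, EF_Task 9=25) = 32; EF_Task 10 = 32+8 = 40
Expected project duration μ = 40 days. Critical path: Task 3 → Task 5 → Task 8 → Task 10.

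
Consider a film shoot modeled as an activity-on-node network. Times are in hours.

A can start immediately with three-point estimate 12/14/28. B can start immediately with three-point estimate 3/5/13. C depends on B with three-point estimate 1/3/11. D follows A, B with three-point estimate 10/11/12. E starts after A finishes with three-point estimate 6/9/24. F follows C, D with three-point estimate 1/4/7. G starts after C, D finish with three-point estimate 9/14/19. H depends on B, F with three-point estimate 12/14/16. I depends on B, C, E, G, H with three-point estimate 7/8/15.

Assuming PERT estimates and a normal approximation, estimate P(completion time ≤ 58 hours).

0.892

te_A = (12 + 4·14 + 28)/6 = 96/6 = 16; σ²_A = ((28−12)/6)² = 7.111
te_B = (3 + 4·5 + 13)/6 = 36/6 = 6; σ²_B = ((13−3)/6)² = 2.778
te_C = (1 + 4·3 + 11)/6 = 24/6 = 4; σ²_C = ((11−1)/6)² = 2.778
te_D = (10 + 4·11 + 12)/6 = 66/6 = 11; σ²_D = ((12−10)/6)² = 0.111
te_E = (6 + 4·9 + 24)/6 = 66/6 = 11; σ²_E = ((24−6)/6)² = 9.000
te_F = (1 + 4·4 + 7)/6 = 24/6 = 4; σ²_F = ((7−1)/6)² = 1.000
te_G = (9 + 4·14 + 19)/6 = 84/6 = 14; σ²_G = ((19−9)/6)² = 2.778
te_H = (12 + 4·14 + 16)/6 = 84/6 = 14; σ²_H = ((16−12)/6)² = 0.444
te_I = (7 + 4·8 + 15)/6 = 54/6 = 9; σ²_I = ((15−7)/6)² = 1.778

Forward pass:
ES_A = 0; EF_A = 16
ES_B = 0; EF_B = 6
ES_C = 6; EF_C = 6+4 = 10
ES_D = max(EF_A=16, EF_B=6) = 16; EF_D = 16+11 = 27
ES_E = 16; EF_E = 16+11 = 27
ES_F = max(EF_C=10, EF_D=27) = 27; EF_F = 27+4 = 31
ES_G = max(EF_C=10, EF_D=27) = 27; EF_G = 27+14 = 41
ES_H = max(EF_B=6, EF_F=31) = 31; EF_H = 31+14 = 45
ES_I = max(EF_B=6, EF_C=10, EF_E=27, EF_G=41, EF_H=45) = 45; EF_I = 45+9 = 54
Expected project duration μ = 54 hours. Critical path: A → D → F → H → I.

Variance along critical path = 7.111 + 0.111 + 1.000 + 0.444 + 1.778 = 10.444; σ = √10.444 = 3.232 hours.
Z = (58 − 54) / 3.232 = 1.238
P(T ≤ 58) = Φ(1.238) ≈ 0.892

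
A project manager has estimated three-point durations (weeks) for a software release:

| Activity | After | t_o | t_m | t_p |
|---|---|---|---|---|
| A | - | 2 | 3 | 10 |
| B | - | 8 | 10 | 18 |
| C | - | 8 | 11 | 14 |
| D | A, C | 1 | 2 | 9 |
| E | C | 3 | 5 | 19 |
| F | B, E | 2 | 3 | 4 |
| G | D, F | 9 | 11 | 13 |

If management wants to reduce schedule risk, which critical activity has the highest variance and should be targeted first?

E

te_A = (2 + 4·3 + 10)/6 = 24/6 = 4; σ²_A = ((10−2)/6)² = 1.778
te_B = (8 + 4·10 + 18)/6 = 66/6 = 11; σ²_B = ((18−8)/6)² = 2.778
te_C = (8 + 4·11 + 14)/6 = 66/6 = 11; σ²_C = ((14−8)/6)² = 1.000
te_D = (1 + 4·2 + 9)/6 = 18/6 = 3; σ²_D = ((9−1)/6)² = 1.778
te_E = (3 + 4·5 + 19)/6 = 42/6 = 7; σ²_E = ((19−3)/6)² = 7.111
te_F = (2 + 4·3 + 4)/6 = 18/6 = 3; σ²_F = ((4−2)/6)² = 0.111
te_G = (9 + 4·11 + 13)/6 = 66/6 = 11; σ²_G = ((13−9)/6)² = 0.444

Forward pass:
ES_A = 0; EF_A = 4
ES_B = 0; EF_B = 11
ES_C = 0; EF_C = 11
ES_D = max(EF_A=4, EF_C=11) = 11; EF_D = 11+3 = 14
ES_E = 11; EF_E = 11+7 = 18
ES_F = max(EF_B=11, EF_E=18) = 18; EF_F = 18+3 = 21
ES_G = max(EF_D=14, EF_F=21) = 21; EF_G = 21+11 = 32
Expected project duration μ = 32 weeks. Critical path: C → E → F → G.

Variances on critical path: σ²_C=1.000, σ²_E=7.111, σ²_F=0.111, σ²_G=0.444.
Largest is σ²_E = 7.111.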